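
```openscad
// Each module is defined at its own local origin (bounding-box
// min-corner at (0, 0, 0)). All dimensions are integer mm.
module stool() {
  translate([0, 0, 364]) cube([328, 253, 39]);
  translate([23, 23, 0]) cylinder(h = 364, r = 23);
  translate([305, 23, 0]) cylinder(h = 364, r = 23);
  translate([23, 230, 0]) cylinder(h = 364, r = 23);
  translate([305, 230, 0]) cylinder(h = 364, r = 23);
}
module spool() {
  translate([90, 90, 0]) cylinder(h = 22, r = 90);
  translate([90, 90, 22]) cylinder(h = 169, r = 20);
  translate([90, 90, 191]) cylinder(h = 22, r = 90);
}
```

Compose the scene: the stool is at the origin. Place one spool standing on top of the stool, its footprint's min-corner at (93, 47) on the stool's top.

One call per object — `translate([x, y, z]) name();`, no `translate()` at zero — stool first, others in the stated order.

stool();
translate([93, 47, 403]) spool();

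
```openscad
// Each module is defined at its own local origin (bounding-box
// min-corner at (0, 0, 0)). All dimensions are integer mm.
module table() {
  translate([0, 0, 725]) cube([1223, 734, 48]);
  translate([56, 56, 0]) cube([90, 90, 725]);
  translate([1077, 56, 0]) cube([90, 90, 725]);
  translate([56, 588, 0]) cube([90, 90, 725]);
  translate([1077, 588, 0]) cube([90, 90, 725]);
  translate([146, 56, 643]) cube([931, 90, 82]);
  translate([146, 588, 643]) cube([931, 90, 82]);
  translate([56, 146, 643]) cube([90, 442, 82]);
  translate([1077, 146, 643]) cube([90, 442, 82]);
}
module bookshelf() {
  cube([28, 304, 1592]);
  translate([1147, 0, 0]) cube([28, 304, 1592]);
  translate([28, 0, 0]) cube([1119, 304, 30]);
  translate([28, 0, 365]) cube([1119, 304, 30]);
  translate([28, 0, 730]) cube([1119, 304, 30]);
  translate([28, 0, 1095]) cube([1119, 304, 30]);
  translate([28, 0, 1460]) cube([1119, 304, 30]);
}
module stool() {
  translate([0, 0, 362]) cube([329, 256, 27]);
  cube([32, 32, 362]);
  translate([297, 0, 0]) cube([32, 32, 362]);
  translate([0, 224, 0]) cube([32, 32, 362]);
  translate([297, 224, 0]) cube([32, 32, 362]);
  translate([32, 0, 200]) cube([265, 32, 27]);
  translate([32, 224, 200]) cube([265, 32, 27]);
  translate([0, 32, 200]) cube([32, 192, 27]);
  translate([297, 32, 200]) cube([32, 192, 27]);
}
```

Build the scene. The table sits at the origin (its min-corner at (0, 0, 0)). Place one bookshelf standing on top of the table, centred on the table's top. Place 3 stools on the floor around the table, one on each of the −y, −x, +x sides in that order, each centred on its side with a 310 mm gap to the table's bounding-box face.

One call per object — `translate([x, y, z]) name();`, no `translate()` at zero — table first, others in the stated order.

table();
translate([24, 215, 773]) bookshelf();
translate([447, -566, 0]) stool();
translate([-639, 239, 0]) stool();
translate([1533, 239, 0]) stool();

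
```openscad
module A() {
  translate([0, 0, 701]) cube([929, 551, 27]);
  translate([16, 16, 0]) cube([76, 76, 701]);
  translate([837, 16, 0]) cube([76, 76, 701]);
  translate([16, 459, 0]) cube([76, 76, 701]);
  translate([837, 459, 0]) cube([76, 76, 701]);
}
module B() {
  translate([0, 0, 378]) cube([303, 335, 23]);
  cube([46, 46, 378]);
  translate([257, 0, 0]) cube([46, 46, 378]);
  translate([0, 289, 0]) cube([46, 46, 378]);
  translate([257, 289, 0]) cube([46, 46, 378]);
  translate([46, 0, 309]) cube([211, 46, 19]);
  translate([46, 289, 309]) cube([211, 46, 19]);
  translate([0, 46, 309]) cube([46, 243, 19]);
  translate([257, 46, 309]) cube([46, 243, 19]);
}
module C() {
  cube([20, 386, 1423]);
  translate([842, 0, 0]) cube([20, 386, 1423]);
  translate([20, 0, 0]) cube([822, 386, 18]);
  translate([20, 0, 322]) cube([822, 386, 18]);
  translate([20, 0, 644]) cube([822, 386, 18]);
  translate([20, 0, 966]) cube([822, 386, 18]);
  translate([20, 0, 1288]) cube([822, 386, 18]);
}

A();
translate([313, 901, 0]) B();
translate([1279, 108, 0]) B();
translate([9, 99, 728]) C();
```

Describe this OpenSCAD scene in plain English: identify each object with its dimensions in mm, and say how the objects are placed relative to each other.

A is a table: top 929 mm (x) × 551 mm (y), 27 mm thick, upper face at z = 728 mm, on four 76×76 mm square legs, each inset 16 mm from the nearest pair of top edges, running from z = 0 to the bottom of the top.

B is a simple wooden stool: a rectangular seat 303 mm (x) by 335 mm (y), 23 mm thick, top face at z = 401 mm, on four square legs, each 46×46 mm in cross-section. The legs rest on z = 0, each flush with a corner of the seat. Four stretchers, 46 mm wide and 19 mm tall, connect adjacent legs with their undersides at z = 309 mm, each running between the inner faces of the legs it joins and aligned with the legs' outer faces on the other axis.

C is a bookshelf 862 mm wide overall, 386 mm deep and 1423 mm tall. The two sides are 20 mm thick vertical panels. 5 horizontal shelves of 18 mm thickness span between the inner faces of the sides; the lowest shelf sits on the floor and shelves are stacked with a clear vertical gap of 304 mm between each pair.

Two stools sit around the table at the +y, +x sides. The bookshelf is on top of the table.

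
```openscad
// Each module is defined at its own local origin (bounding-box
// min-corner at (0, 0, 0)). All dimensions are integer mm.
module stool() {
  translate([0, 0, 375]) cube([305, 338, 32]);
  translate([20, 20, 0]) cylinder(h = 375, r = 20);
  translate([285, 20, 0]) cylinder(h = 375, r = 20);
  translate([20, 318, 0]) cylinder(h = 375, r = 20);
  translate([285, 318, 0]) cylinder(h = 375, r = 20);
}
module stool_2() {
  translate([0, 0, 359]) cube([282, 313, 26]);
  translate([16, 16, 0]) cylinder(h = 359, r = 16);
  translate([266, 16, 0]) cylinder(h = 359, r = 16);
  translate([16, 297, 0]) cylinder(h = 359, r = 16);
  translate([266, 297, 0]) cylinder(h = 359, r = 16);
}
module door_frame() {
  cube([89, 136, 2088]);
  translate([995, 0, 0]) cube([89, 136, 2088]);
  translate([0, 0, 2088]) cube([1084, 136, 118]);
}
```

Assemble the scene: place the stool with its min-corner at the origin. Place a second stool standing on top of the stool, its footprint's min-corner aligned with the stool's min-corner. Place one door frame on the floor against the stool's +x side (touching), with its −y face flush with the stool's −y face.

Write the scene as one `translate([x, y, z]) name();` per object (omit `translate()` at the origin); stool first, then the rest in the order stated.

stool();
translate([0, 0, 407]) stool_2();
translate([305, 0, 0]) door_frame();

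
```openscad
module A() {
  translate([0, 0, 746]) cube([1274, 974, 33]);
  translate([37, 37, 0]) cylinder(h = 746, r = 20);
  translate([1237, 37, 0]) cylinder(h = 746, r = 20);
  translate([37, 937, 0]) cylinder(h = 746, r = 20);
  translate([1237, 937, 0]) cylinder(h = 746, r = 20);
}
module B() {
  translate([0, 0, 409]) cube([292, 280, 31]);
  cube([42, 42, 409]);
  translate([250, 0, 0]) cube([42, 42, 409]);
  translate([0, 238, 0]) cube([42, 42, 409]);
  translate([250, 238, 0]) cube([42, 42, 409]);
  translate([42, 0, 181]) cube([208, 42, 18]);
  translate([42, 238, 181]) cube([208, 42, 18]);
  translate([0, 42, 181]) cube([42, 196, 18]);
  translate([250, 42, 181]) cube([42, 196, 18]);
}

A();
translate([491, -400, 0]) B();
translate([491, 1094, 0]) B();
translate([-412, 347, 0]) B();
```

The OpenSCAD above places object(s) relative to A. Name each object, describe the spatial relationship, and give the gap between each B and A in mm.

Each stool's nearest face is 120 mm from the table's bounding box.

A is a table. B is a stool. Three stools sit around the table at the −y, +y, −x sides. The gap between each stool and the table is 120 mm.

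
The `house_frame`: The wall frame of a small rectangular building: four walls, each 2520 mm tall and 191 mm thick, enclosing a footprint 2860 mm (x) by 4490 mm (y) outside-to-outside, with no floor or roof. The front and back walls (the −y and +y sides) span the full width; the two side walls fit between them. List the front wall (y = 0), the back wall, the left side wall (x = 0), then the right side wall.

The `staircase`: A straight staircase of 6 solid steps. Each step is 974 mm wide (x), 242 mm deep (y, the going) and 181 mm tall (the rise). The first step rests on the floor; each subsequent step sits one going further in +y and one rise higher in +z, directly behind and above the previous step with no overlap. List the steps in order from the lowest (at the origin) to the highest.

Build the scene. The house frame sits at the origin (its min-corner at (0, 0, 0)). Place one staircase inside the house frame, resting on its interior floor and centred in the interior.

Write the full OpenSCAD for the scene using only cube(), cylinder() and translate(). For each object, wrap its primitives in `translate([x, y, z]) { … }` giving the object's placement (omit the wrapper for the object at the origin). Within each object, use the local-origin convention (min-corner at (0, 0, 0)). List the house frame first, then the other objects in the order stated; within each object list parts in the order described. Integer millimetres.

cube([2860, 191, 2520]);
translate([0, 4299, 0]) cube([2860, 191, 2520]);
translate([0, 191, 0]) cube([191, 4108, 2520]);
translate([2669, 191, 0]) cube([191, 4108, 2520]);
translate([943, 1519, 0]) {
  cube([974, 242, 181]);
  translate([0, 242, 181]) cube([974, 242, 181]);
  translate([0, 484, 362]) cube([974, 242, 181]);
  translate([0, 726, 543]) cube([974, 242, 181]);
  translate([0, 968, 724]) cube([974, 242, 181]);
  translate([0, 1210, 905]) cube([974, 242, 181]);
}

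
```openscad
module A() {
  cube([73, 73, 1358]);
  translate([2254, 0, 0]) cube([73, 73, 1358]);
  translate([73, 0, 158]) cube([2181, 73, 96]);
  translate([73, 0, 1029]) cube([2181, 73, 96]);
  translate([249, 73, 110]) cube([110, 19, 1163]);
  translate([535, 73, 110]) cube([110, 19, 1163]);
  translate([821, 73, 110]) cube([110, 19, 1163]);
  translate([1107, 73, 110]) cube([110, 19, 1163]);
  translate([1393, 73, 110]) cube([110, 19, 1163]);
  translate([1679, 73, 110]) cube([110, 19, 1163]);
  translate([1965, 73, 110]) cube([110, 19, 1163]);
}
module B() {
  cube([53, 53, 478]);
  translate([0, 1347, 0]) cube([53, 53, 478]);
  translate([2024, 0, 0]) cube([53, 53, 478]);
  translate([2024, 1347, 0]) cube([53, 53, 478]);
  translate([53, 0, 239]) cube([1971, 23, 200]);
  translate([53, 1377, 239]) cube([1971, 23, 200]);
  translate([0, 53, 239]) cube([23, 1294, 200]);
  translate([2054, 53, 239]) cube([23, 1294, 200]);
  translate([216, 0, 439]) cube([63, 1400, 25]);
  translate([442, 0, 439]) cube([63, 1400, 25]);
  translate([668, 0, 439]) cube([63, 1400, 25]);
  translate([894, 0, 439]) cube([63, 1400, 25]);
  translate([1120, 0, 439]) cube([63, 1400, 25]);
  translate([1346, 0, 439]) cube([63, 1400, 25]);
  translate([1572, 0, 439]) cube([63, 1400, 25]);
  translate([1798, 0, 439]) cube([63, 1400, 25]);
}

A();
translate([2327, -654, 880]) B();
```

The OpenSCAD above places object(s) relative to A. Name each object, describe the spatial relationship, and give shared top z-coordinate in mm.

A is a fence section. B is a bed frame. The bed frame is beside the fence section with their tops flush at z = 1358. The shared top z-coordinate is 1358 mm.

Both tops at z = 1358 mm.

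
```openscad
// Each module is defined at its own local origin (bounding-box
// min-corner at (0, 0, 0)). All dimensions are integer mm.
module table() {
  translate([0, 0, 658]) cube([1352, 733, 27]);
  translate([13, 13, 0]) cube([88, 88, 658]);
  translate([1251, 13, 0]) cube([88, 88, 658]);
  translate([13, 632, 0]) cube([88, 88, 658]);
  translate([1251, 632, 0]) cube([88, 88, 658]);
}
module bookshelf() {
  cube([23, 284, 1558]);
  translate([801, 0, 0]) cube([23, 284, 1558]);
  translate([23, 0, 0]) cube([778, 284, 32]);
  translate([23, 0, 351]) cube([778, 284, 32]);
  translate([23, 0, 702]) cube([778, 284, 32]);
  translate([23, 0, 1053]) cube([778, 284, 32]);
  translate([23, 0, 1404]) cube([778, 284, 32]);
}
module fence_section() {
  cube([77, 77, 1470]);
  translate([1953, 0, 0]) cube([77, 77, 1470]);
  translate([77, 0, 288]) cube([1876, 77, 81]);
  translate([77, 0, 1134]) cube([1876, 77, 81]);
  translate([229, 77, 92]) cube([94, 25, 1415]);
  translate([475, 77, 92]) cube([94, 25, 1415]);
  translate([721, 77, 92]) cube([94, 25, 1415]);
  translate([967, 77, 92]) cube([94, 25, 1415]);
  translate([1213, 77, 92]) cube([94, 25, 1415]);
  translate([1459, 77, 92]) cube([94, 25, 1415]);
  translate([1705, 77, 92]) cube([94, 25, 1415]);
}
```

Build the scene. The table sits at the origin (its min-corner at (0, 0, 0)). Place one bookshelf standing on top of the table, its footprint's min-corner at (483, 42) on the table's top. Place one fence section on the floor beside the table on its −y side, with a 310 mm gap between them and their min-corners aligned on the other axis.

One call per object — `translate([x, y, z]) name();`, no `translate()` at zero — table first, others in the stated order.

table();
translate([483, 42, 685]) bookshelf();
translate([0, -412, 0]) fence_section();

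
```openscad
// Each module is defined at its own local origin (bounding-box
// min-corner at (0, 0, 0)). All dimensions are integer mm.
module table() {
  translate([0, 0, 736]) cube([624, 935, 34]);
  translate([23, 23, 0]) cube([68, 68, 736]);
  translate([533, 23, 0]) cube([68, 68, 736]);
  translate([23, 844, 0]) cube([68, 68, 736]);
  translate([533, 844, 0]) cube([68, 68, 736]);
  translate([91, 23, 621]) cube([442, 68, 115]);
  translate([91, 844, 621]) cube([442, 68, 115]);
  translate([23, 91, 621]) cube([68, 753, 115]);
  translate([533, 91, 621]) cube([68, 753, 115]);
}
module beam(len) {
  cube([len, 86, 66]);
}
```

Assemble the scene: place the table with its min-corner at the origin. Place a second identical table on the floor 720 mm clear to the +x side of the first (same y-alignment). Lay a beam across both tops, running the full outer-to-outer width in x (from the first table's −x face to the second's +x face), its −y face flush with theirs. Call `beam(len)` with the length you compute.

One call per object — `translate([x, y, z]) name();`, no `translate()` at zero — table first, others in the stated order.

table();
translate([1344, 0, 0]) table();
translate([0, 0, 770]) beam(1968);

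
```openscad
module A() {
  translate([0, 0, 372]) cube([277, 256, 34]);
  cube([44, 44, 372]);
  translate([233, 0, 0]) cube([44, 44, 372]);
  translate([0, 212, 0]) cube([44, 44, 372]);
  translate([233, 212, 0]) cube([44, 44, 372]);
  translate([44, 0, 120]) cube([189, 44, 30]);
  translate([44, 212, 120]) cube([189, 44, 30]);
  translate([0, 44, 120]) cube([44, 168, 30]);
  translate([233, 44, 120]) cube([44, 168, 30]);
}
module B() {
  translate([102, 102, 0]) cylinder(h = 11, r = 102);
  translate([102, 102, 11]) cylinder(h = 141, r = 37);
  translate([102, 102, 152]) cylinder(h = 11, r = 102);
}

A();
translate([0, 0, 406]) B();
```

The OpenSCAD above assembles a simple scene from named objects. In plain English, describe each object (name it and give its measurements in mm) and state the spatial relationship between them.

A is a simple wooden stool: a rectangular seat 277 mm (x) by 256 mm (y), 34 mm thick, top face at z = 406 mm, on four square legs, each 44×44 mm in cross-section. The legs rest on z = 0, each flush with a corner of the seat. Four stretchers, 44 mm wide and 30 mm tall, connect adjacent legs with their undersides at z = 120 mm, each running between the inner faces of the legs it joins and aligned with the legs' outer faces on the other axis.

B is a spool: two coaxial disc flanges of radius 102 mm and thickness 11 mm, joined by a core cylinder of radius 37 mm and height 141 mm. The lower flange rests on z = 0 and the three cylinders share a vertical axis.

The spool is on top of the stool.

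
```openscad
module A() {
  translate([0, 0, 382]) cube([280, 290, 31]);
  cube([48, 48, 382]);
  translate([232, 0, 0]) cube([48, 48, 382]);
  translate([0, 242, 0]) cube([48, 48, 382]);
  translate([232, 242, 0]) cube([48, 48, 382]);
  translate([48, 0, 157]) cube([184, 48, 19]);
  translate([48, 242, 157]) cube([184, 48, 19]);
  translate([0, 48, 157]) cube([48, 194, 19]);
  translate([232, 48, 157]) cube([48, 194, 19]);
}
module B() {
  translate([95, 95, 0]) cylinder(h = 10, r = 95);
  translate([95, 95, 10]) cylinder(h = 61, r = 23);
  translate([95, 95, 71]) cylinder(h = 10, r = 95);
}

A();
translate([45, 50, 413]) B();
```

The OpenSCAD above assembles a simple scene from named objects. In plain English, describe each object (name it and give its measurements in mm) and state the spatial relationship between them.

A is a four-legged stool. The seat is a 280×290×31 mm slab whose top surface is at z = 413 mm; four square legs, each 48×48 mm in cross-section, run from the floor (z = 0) to the underside of the seat, each flush with a corner of the seat. Four stretchers, 48 mm wide and 19 mm tall, connect adjacent legs with their undersides at z = 157 mm, each running between the inner faces of the legs it joins and aligned with the legs' outer faces on the other axis.

B is a spool: two coaxial disc flanges of radius 95 mm and thickness 10 mm, joined by a core cylinder of radius 23 mm and height 61 mm. The lower flange rests on z = 0 and the three cylinders share a vertical axis.

The spool is on top of the stool, centred.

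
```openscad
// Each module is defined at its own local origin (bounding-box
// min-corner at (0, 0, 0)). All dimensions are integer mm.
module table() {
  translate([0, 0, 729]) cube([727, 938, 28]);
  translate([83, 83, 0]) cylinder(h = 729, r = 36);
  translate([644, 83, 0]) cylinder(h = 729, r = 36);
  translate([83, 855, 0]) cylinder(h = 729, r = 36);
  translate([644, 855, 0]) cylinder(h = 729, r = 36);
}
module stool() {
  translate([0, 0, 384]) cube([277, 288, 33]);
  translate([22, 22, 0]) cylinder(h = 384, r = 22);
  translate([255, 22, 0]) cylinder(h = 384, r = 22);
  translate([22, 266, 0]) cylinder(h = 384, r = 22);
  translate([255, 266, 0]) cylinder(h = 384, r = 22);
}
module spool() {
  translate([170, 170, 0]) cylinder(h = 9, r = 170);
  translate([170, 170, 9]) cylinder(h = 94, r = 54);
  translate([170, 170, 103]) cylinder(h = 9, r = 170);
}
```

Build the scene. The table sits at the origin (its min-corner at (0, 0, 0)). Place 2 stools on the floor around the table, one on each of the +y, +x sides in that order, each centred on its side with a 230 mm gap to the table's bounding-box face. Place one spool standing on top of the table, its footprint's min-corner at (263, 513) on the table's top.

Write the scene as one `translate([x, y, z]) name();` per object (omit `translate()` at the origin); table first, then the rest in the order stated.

table();
translate([225, 1168, 0]) stool();
translate([957, 325, 0]) stool();
translate([263, 513, 757]) spool();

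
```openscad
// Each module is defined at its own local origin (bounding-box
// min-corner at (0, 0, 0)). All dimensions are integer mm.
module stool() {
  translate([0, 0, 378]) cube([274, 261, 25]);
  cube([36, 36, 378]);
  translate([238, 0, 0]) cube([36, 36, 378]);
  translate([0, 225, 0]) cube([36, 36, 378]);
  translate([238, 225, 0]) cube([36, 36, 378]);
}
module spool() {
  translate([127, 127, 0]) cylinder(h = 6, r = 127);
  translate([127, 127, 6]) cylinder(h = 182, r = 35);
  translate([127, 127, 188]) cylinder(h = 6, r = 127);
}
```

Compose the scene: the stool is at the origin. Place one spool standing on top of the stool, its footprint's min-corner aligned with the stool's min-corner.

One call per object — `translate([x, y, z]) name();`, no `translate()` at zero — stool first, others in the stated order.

stool();
translate([0, 0, 403]) spool();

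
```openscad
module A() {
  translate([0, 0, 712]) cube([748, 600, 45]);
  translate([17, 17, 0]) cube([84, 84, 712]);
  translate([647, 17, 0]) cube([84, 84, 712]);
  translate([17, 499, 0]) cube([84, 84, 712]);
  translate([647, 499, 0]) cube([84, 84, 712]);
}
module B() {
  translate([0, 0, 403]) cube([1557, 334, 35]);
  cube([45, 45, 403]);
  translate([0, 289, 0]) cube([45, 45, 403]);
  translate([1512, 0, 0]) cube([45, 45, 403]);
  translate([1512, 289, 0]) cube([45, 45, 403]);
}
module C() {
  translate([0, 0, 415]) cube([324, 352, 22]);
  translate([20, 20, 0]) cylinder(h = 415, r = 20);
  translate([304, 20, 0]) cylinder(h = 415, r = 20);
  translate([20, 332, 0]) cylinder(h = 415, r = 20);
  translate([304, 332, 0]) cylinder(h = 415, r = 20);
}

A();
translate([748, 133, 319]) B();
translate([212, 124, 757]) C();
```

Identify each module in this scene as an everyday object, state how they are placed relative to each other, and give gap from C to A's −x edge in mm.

A is a table. B is a bench. C is a stool. The bench is beside the table with their tops flush at z = 757. The stool is on top of the table, centred. The gap from the stool to the table's −x edge is 212 mm.

The stool's min-x is at 212; the table's min-x is 0; gap = 212 mm.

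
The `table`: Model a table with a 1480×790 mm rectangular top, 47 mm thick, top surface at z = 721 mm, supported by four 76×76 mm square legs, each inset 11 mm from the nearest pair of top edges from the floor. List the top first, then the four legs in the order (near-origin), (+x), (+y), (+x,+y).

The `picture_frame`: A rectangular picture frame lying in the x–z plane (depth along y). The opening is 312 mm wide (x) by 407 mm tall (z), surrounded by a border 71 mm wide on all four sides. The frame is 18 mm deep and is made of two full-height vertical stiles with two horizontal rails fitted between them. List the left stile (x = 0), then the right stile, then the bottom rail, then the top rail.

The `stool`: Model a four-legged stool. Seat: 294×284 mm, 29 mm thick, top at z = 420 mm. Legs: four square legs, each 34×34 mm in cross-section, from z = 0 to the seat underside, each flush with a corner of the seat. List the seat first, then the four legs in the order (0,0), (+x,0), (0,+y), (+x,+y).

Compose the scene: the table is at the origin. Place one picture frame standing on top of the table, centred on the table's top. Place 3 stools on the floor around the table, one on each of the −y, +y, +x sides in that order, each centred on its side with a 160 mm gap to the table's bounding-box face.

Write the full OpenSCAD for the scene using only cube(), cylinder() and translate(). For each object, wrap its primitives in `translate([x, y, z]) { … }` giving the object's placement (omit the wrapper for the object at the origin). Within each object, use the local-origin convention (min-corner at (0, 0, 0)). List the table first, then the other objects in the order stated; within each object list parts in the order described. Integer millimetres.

translate([0, 0, 674]) cube([1480, 790, 47]);
translate([11, 11, 0]) cube([76, 76, 674]);
translate([1393, 11, 0]) cube([76, 76, 674]);
translate([11, 703, 0]) cube([76, 76, 674]);
translate([1393, 703, 0]) cube([76, 76, 674]);
translate([513, 386, 721]) {
  cube([71, 18, 549]);
  translate([383, 0, 0]) cube([71, 18, 549]);
  translate([71, 0, 0]) cube([312, 18, 71]);
  translate([71, 0, 478]) cube([312, 18, 71]);
}
translate([593, -444, 0]) {
  translate([0, 0, 391]) cube([294, 284, 29]);
  cube([34, 34, 391]);
  translate([260, 0, 0]) cube([34, 34, 391]);
  translate([0, 250, 0]) cube([34, 34, 391]);
  translate([260, 250, 0]) cube([34, 34, 391]);
}
translate([593, 950, 0]) {
  translate([0, 0, 391]) cube([294, 284, 29]);
  cube([34, 34, 391]);
  translate([260, 0, 0]) cube([34, 34, 391]);
  translate([0, 250, 0]) cube([34, 34, 391]);
  translate([260, 250, 0]) cube([34, 34, 391]);
}
translate([1640, 253, 0]) {
  translate([0, 0, 391]) cube([294, 284, 29]);
  cube([34, 34, 391]);
  translate([260, 0, 0]) cube([34, 34, 391]);
  translate([0, 250, 0]) cube([34, 34, 391]);
  translate([260, 250, 0]) cube([34, 34, 391]);
}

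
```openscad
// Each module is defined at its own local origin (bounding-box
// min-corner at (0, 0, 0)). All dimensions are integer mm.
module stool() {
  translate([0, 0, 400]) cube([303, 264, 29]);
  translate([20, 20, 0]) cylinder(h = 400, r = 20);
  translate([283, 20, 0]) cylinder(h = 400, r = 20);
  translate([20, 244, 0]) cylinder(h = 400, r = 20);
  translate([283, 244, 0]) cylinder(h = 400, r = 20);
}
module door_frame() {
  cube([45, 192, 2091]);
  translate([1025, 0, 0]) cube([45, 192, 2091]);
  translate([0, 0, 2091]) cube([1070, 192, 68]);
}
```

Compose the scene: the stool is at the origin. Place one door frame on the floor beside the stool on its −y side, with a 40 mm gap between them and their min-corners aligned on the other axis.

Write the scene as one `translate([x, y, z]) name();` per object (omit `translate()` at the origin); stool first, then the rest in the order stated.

stool();
translate([0, -232, 0]) door_frame();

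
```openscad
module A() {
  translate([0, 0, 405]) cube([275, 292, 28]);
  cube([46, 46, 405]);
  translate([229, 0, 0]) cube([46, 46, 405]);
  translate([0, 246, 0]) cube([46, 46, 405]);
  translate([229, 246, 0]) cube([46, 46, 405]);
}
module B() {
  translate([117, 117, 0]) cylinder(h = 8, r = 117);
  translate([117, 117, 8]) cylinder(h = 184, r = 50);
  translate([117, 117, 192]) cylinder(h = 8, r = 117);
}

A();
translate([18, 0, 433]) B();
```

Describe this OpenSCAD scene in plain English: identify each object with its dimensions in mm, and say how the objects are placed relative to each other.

A is a four-legged stool. The seat is 275×292 mm, 28 mm thick, top at z = 433 mm. It stands on four square legs, each 46×46 mm in cross-section, from z = 0 to the seat underside, each flush with a corner of the seat.

B is a spool: two coaxial disc flanges of radius 117 mm and thickness 8 mm, joined by a core cylinder of radius 50 mm and height 184 mm. The lower flange rests on z = 0 and the three cylinders share a vertical axis.

The spool is on top of the stool.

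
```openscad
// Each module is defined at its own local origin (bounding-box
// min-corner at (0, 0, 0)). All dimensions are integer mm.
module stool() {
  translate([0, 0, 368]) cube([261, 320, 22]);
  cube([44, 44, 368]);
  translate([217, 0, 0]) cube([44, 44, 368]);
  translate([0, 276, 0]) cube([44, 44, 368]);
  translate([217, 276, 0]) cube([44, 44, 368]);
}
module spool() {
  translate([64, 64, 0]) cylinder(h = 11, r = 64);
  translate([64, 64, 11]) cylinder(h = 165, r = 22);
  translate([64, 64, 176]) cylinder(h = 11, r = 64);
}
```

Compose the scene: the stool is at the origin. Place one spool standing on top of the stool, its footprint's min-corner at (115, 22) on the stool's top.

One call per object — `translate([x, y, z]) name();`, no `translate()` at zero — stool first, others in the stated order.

stool();
translate([115, 22, 390]) spool();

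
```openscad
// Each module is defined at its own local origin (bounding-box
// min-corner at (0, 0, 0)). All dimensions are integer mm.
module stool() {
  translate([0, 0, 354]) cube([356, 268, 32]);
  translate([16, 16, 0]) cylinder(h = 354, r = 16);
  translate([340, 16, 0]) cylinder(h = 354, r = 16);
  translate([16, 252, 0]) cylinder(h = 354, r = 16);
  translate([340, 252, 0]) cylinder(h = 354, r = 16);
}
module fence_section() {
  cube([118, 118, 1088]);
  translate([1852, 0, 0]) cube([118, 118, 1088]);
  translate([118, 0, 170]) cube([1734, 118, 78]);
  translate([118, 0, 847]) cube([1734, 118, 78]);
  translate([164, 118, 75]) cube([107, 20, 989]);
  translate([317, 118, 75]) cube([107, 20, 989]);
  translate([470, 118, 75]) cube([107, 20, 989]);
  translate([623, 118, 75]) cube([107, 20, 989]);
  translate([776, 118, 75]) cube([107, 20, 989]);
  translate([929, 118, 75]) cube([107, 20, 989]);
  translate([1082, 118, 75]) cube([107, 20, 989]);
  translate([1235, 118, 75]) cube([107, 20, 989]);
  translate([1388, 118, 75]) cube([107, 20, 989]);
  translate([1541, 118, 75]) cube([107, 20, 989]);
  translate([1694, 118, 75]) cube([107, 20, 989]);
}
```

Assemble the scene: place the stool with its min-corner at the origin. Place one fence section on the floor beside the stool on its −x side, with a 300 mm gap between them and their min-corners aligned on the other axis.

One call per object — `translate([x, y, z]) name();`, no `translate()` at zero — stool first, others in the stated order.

stool();
translate([-2270, 0, 0]) fence_section();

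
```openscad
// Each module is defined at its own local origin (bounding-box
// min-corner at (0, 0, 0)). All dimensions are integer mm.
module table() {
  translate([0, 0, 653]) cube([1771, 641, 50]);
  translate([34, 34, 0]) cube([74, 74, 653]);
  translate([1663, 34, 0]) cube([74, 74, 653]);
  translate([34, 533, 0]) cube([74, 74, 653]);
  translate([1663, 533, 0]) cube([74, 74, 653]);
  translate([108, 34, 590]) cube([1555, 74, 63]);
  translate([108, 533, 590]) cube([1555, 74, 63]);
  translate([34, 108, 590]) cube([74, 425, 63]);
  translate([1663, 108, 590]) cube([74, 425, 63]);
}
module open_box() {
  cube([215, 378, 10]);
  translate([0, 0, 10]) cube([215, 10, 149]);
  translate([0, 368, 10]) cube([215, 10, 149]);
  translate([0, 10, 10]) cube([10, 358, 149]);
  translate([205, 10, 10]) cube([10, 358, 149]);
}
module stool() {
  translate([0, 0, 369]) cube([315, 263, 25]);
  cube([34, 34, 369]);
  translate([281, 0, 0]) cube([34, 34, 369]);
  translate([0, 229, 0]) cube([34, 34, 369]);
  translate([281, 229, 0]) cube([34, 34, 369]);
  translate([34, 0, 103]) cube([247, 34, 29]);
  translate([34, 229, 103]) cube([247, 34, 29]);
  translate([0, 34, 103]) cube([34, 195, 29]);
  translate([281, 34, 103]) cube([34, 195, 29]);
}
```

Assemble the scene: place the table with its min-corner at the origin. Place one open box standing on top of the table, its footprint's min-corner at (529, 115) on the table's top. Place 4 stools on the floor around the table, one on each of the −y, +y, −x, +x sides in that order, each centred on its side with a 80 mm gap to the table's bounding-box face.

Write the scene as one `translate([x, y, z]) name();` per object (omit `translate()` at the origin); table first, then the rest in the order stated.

table();
translate([529, 115, 703]) open_box();
translate([728, -343, 0]) stool();
translate([728, 721, 0]) stool();
translate([-395, 189, 0]) stool();
translate([1851, 189, 0]) stool();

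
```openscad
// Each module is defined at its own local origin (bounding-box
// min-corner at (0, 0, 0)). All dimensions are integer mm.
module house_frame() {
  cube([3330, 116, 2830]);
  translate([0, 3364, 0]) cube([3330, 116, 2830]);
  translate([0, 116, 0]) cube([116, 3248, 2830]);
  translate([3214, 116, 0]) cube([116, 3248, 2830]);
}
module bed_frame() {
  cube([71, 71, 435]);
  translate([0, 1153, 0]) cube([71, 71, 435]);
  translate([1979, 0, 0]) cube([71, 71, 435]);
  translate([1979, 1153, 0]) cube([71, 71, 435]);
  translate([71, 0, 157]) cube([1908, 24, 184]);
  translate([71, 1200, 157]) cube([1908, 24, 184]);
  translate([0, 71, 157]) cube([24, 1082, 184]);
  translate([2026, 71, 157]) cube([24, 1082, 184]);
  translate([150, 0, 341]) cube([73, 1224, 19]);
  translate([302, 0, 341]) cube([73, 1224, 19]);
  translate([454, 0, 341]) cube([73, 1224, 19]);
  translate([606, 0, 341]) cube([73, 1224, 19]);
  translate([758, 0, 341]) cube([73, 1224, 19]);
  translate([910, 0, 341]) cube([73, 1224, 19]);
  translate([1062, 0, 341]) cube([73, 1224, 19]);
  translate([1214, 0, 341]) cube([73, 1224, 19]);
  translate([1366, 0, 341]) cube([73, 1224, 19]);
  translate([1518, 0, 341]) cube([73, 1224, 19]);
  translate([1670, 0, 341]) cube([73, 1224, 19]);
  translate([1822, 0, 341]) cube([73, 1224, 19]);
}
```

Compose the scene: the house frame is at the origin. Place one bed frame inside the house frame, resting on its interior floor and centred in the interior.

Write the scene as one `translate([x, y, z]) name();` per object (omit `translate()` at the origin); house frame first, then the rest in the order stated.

house_frame();
translate([640, 1128, 0]) bed_frame();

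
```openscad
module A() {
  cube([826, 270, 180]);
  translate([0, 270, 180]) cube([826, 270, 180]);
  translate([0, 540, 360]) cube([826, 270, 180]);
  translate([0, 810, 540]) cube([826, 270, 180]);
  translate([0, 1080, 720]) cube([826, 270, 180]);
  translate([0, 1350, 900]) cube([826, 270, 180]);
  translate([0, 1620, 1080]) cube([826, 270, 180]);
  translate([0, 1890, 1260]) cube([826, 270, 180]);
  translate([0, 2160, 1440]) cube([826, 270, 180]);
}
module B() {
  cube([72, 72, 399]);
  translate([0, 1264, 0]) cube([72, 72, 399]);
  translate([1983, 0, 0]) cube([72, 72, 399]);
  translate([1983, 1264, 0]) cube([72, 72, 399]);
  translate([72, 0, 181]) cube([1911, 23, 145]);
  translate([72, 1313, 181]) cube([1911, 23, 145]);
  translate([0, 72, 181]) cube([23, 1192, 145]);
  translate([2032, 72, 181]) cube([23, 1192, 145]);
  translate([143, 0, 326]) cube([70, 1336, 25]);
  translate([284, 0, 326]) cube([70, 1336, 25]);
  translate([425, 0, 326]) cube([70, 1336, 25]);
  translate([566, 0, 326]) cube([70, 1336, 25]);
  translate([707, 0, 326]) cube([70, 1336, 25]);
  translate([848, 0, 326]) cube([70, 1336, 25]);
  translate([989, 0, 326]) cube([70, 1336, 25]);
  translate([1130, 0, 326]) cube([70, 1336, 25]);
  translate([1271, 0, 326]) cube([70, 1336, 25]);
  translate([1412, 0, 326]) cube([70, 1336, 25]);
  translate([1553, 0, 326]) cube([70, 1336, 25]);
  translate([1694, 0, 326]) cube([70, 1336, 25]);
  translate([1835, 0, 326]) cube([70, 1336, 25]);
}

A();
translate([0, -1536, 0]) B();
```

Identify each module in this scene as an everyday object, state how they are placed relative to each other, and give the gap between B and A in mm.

A is a staircase. B is a bed frame. The bed frame is on the floor beside the staircase on its −y side. The gap between the bed frame and the staircase is 200 mm.

The bed frame's nearest face is 200 mm from the staircase's −y face.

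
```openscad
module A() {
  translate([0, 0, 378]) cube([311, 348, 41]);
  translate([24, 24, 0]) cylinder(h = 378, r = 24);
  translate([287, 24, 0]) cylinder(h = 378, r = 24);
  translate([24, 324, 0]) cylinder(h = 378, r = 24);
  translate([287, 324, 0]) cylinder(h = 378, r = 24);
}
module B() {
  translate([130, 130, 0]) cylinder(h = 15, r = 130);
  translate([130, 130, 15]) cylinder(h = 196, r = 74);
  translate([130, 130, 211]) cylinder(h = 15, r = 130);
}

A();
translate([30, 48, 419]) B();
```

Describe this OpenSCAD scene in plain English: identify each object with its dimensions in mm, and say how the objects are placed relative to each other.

A is a four-legged stool. The seat is a 311×348×41 mm slab whose top surface is at z = 419 mm; four round legs, each 48 mm in diameter, run from the floor (z = 0) to the underside of the seat, each leg's axis is inset half a diameter from the nearest pair of seat edges (so the leg's bounding box is flush with the corner).

B is a spool: two coaxial disc flanges of radius 130 mm and thickness 15 mm, joined by a core cylinder of radius 74 mm and height 196 mm. The lower flange rests on z = 0 and the three cylinders share a vertical axis.

The spool is on top of the stool.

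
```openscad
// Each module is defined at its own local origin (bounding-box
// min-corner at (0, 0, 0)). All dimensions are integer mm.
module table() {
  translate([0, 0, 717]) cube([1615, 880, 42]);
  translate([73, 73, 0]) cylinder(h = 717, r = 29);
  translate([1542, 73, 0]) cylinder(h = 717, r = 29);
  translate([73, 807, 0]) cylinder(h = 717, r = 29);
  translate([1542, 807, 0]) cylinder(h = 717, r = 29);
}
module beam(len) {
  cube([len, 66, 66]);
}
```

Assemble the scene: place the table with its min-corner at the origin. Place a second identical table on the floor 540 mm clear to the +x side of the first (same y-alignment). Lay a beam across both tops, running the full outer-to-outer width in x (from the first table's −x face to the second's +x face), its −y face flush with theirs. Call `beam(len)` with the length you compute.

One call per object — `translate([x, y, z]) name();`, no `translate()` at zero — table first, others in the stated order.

table();
translate([2155, 0, 0]) table();
translate([0, 0, 759]) beam(3770);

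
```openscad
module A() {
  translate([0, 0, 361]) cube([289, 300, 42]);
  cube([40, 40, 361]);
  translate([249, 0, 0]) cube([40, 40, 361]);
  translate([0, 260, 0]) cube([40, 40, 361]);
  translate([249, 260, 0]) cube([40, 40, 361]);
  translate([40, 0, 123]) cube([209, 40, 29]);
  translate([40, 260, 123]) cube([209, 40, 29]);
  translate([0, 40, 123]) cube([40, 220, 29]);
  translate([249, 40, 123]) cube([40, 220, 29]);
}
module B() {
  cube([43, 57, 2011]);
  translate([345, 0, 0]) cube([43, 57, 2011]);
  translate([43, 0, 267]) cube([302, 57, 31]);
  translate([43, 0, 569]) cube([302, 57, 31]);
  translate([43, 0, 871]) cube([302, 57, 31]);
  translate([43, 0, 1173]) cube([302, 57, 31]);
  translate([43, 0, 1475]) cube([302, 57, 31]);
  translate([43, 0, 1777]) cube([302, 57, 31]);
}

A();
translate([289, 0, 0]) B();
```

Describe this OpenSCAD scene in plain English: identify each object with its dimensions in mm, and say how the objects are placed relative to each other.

A is a simple wooden stool: a rectangular seat 289 mm (x) by 300 mm (y), 42 mm thick, top face at z = 403 mm, on four square legs, each 40×40 mm in cross-section. The legs rest on z = 0, each flush with a corner of the seat. Four stretchers, 40 mm wide and 29 mm tall, connect adjacent legs with their undersides at z = 123 mm, each running between the inner faces of the legs it joins and aligned with the legs' outer faces on the other axis.

B is a wooden ladder with two side rails of 43×57 mm section and 2011 mm height, set 388 mm apart overall. Between them run 6 rectangular rungs (57 mm deep, 31 mm thick), front faces flush with the rails' −y face. The bottom of the first rung is 267 mm above the floor and each subsequent rung is 302 mm higher than the one below.

The ladder is against the stool's +x side, with their −y faces flush.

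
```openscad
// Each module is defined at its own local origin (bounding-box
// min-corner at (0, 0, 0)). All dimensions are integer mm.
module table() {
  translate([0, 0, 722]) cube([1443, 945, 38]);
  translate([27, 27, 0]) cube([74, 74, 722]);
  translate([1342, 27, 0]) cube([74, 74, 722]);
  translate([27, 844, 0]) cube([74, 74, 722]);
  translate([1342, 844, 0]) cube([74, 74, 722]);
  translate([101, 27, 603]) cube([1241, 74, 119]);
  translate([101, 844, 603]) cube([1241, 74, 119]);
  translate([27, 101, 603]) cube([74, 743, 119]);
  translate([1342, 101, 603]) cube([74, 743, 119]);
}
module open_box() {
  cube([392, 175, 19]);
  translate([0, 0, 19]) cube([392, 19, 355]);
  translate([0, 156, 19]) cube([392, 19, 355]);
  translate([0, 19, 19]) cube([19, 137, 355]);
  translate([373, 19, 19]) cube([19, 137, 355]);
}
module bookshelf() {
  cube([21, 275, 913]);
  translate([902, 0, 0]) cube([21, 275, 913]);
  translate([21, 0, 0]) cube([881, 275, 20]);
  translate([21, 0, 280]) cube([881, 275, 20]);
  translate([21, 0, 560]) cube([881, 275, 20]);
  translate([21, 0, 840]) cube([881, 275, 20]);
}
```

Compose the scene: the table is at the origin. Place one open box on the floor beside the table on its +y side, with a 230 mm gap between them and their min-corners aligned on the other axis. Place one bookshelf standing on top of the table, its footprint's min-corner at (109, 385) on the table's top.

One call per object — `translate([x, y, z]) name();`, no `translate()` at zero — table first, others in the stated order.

table();
translate([0, 1175, 0]) open_box();
translate([109, 385, 760]) bookshelf();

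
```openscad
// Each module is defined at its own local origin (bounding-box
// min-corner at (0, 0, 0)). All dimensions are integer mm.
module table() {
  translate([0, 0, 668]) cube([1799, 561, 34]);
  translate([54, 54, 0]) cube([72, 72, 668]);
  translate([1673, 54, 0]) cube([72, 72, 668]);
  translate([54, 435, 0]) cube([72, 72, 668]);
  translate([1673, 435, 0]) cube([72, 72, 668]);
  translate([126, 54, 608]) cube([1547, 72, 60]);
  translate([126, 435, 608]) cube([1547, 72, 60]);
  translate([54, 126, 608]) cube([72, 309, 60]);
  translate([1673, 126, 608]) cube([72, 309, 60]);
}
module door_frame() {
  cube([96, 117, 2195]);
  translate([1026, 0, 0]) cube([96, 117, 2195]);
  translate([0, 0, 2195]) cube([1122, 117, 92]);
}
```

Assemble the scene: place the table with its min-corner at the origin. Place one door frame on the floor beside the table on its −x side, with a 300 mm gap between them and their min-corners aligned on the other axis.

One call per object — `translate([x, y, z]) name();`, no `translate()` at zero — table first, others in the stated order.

table();
translate([-1422, 0, 0]) door_frame();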